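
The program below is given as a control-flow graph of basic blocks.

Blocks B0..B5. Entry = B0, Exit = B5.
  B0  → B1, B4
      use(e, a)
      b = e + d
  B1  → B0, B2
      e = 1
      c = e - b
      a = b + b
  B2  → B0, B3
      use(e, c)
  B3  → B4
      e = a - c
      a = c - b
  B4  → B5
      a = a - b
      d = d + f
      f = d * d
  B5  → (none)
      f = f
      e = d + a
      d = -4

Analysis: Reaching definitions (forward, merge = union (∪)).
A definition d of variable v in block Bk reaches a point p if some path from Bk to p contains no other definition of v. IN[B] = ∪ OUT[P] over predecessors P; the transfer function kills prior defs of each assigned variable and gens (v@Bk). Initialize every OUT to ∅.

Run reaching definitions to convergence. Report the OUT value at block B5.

Converged values:
  B0: | IN={a@B1, b@B0, c@B1, e@B1} | OUT={a@B1, b@B0, c@B1, e@B1}
  B1: | IN={a@B1, b@B0, c@B1, e@B1} | OUT={a@B1, b@B0, c@B1, e@B1}
  B2: | IN={a@B1, b@B0, c@B1, e@B1} | OUT={a@B1, b@B0, c@B1, e@B1}
  B3: | IN={a@B1, b@B0, c@B1, e@B1} | OUT={a@B3, b@B0, c@B1, e@B3}
  B4: | IN={a@B1, a@B3, b@B0, c@B1, e@B1, e@B3} | OUT={a@B4, b@B0, c@B1, d@B4, e@B1, e@B3, f@B4}
  B5: | IN={a@B4, b@B0, c@B1, d@B4, e@B1, e@B3, f@B4} | OUT={a@B4, b@B0, c@B1, d@B5, e@B5, f@B5}

Merge at B5: IN[B5] = OUT[B4] = {a@B4, b@B0, c@B1, d@B4, e@B1, e@B3, f@B4}
Applying B5's transfer function to that IN value gives OUT[B5] (row B5 above).

Answer: {a@B4, b@B0, c@B1, d@B5, e@B5, f@B5}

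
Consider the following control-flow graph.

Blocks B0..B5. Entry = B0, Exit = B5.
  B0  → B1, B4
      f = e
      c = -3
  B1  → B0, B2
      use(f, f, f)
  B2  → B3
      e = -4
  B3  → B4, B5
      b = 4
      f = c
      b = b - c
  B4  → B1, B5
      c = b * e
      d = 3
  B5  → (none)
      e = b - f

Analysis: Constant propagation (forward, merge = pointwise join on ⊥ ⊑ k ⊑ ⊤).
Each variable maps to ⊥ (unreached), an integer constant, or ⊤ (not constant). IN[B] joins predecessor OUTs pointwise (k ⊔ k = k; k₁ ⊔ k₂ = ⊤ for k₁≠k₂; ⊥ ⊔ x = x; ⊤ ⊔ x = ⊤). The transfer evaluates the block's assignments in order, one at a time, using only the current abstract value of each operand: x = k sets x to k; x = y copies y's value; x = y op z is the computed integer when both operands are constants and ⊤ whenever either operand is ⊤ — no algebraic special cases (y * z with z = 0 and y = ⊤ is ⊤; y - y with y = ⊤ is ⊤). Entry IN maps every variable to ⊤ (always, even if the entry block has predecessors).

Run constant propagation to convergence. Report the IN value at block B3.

Answer: {a: ⊤, b: ⊤, c: ⊤, d: ⊤, e: -4, f: ⊤}

Trace:
Fixpoint table:
  B0: | IN=(all ⊤) | OUT={c:-3; rest ⊤}
  B1: | IN=(all ⊤) | OUT=(all ⊤)
  B2: | IN=(all ⊤) | OUT={e:-4; rest ⊤}
  B3: | IN={e:-4; rest ⊤} | OUT={e:-4; rest ⊤}
  B4: | IN=(all ⊤) | OUT={d:3; rest ⊤}
  B5: | IN=(all ⊤) | OUT=(all ⊤)

Merge at B3: IN[B3] = OUT[B2] = {a: ⊤, b: ⊤, c: ⊤, d: ⊤, e: -4, f: ⊤}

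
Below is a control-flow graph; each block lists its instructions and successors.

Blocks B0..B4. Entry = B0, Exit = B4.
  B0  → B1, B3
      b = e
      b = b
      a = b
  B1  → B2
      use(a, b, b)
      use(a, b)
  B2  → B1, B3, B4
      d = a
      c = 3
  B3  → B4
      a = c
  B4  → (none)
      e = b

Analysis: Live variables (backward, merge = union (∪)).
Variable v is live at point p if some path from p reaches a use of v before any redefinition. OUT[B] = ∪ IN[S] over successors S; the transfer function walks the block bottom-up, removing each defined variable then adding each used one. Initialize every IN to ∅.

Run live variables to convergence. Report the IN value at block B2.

Answer: {a, b}

Working:
Per-block solution:
  B0:  IN={c, e}  OUT={a, b, c}
  B1:  IN={a, b}  OUT={a, b}
  B2:  IN={a, b}  OUT={a, b, c}
  B3:  IN={b, c}  OUT={b}
  B4:  IN={b}  OUT={}

Merge at B2: OUT[B2] = IN[B1] ⊔ IN[B3] ⊔ IN[B4] = {a, b, c}
Applying B2's transfer function to that OUT value gives IN[B2] (row B2 above).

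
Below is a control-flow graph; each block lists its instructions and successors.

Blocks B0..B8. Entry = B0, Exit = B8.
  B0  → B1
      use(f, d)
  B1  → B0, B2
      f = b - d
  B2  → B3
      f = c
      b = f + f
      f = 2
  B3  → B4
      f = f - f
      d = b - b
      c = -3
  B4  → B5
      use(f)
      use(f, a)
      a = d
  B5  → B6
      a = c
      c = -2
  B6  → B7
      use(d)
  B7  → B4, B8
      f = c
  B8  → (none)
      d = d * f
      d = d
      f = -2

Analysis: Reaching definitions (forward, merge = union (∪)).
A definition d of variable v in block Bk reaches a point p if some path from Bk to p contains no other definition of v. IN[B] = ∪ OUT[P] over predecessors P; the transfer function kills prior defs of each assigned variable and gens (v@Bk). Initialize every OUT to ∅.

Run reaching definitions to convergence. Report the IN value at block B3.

Converged values:
  B0:  IN={f@B1}  OUT={f@B1}
  B1:  IN={f@B1}  OUT={f@B1}
  B2:  IN={f@B1}  OUT={b@B2, f@B2}
  B3:  IN={b@B2, f@B2}  OUT={b@B2, c@B3, d@B3, f@B3}
  B4:  IN={a@B5, b@B2, c@B3, c@B5, d@B3, f@B3, f@B7}  OUT={a@B4, b@B2, c@B3, c@B5, d@B3, f@B3, f@B7}
  B5:  IN={a@B4, b@B2, c@B3, c@B5, d@B3, f@B3, f@B7}  OUT={a@B5, b@B2, c@B5, d@B3, f@B3, f@B7}
  B6:  IN={a@B5, b@B2, c@B5, d@B3, f@B3, f@B7}  OUT={a@B5, b@B2, c@B5, d@B3, f@B3, f@B7}
  B7:  IN={a@B5, b@B2, c@B5, d@B3, f@B3, f@B7}  OUT={a@B5, b@B2, c@B5, d@B3, f@B7}
  B8:  IN={a@B5, b@B2, c@B5, d@B3, f@B7}  OUT={a@B5, b@B2, c@B5, d@B8, f@B8}

Merge at B3: IN[B3] = OUT[B2] = {b@B2, f@B2}

Answer: {b@B2, f@B2}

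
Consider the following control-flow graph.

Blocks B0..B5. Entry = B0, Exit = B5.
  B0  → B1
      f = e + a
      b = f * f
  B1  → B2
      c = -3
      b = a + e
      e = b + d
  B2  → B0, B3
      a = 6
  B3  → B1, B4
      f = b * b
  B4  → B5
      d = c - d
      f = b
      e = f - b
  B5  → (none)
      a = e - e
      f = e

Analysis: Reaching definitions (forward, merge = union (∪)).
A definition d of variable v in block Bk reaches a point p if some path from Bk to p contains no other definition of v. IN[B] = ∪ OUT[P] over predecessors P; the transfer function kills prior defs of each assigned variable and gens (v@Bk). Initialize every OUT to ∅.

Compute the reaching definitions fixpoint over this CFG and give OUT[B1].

Fixpoint table:
  B0:  IN={a@B2, b@B1, c@B1, e@B1, f@B0, f@B3}  OUT={a@B2, b@B0, c@B1, e@B1, f@B0}
  B1:  IN={a@B2, b@B0, b@B1, c@B1, e@B1, f@B0, f@B3}  OUT={a@B2, b@B1, c@B1, e@B1, f@B0, f@B3}
  B2:  IN={a@B2, b@B1, c@B1, e@B1, f@B0, f@B3}  OUT={a@B2, b@B1, c@B1, e@B1, f@B0, f@B3}
  B3:  IN={a@B2, b@B1, c@B1, e@B1, f@B0, f@B3}  OUT={a@B2, b@B1, c@B1, e@B1, f@B3}
  B4:  IN={a@B2, b@B1, c@B1, e@B1, f@B3}  OUT={a@B2, b@B1, c@B1, d@B4, e@B4, f@B4}
  B5:  IN={a@B2, b@B1, c@B1, d@B4, e@B4, f@B4}  OUT={a@B5, b@B1, c@B1, d@B4, e@B4, f@B5}

Merge at B1: IN[B1] = OUT[B0] ⊔ OUT[B3] = {a@B2, b@B0, b@B1, c@B1, e@B1, f@B0, f@B3}
Applying B1's transfer function to that IN value gives OUT[B1] (row B1 above).

Answer: {a@B2, b@B1, c@B1, e@B1, f@B0, f@B3}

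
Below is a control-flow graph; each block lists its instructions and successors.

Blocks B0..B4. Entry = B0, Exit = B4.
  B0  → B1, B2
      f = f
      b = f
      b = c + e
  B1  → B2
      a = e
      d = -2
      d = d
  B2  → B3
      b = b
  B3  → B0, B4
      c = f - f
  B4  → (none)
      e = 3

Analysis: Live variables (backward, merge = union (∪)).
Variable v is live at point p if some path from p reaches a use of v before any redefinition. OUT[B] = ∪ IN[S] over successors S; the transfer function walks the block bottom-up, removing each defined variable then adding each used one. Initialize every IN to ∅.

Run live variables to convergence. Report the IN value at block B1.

Fixpoint table:
  B0:  IN={c, e, f}  OUT={b, e, f}
  B1:  IN={b, e, f}  OUT={b, e, f}
  B2:  IN={b, e, f}  OUT={e, f}
  B3:  IN={e, f}  OUT={c, e, f}
  B4:  IN={}  OUT={}

Merge at B1: OUT[B1] = IN[B2] = {b, e, f}
Applying B1's transfer function to that OUT value gives IN[B1] (row B1 above).

Answer: {b, e, f}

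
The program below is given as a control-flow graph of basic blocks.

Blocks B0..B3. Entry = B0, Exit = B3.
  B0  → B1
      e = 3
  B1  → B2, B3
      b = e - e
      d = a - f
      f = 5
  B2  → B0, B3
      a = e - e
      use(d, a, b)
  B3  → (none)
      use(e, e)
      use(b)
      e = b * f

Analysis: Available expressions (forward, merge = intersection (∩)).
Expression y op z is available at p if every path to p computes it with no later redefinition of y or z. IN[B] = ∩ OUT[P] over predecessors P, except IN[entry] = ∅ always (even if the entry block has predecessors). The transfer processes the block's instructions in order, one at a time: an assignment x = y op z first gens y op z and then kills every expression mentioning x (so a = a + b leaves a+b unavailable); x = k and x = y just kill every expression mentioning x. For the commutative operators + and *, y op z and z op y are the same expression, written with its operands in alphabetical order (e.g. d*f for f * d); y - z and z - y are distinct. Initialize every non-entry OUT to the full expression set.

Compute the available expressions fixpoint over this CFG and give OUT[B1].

Answer: {e-e}

Derivation:
Fixpoint table:
  B0:   IN={}   OUT={}
  B1:   IN={}   OUT={e-e}
  B2:   IN={e-e}   OUT={e-e}
  B3:   IN={e-e}   OUT={b*f}

Merge at B1: IN[B1] = OUT[B0] = {}
Applying B1's transfer function to that IN value gives OUT[B1] (row B1 above).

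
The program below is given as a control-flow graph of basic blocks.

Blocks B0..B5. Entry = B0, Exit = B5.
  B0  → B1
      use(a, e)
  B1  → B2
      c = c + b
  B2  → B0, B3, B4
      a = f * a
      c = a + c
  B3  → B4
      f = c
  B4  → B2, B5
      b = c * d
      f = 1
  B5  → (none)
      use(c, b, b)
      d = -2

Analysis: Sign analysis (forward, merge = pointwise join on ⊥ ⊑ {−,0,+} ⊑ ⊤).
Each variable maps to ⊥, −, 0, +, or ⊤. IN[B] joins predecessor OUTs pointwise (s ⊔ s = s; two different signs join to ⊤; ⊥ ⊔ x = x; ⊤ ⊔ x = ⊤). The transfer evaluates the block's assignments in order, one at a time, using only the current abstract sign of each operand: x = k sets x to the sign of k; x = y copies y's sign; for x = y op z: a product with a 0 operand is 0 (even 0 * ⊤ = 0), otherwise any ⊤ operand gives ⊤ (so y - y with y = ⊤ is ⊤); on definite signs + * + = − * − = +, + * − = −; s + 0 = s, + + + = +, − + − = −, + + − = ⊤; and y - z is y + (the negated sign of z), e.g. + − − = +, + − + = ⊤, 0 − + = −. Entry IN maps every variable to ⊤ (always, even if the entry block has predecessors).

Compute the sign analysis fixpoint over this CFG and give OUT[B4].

Per-block solution:
  B0:   IN=(all ⊤)   OUT=(all ⊤)
  B1:   IN=(all ⊤)   OUT=(all ⊤)
  B2:   IN=(all ⊤)   OUT=(all ⊤)
  B3:   IN=(all ⊤)   OUT=(all ⊤)
  B4:   IN=(all ⊤)   OUT={f:+; rest ⊤}
  B5:   IN={f:+; rest ⊤}   OUT={d:-, f:+; rest ⊤}

Merge at B4: IN[B4] = OUT[B2] ⊔ OUT[B3] = {a: ⊤, b: ⊤, c: ⊤, d: ⊤, e: ⊤, f: ⊤}
Applying B4's transfer function to that IN value gives OUT[B4] (row B4 above).

Answer: {a: ⊤, b: ⊤, c: ⊤, d: ⊤, e: ⊤, f: +}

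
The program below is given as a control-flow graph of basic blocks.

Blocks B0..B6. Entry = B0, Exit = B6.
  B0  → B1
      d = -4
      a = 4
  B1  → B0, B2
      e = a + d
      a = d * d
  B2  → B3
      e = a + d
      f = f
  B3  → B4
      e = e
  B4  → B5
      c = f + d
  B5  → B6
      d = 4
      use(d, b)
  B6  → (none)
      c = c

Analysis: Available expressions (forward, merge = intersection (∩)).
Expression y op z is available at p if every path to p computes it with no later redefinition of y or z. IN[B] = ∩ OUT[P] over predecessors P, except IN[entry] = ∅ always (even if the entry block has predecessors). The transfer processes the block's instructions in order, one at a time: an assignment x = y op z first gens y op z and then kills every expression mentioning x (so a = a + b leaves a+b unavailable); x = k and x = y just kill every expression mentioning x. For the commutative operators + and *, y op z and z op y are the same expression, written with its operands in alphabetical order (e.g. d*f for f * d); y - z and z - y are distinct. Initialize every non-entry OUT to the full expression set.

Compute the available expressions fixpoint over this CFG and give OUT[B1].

Converged values:
  B0: | IN={} | OUT={}
  B1: | IN={} | OUT={d*d}
  B2: | IN={d*d} | OUT={a+d, d*d}
  B3: | IN={a+d, d*d} | OUT={a+d, d*d}
  B4: | IN={a+d, d*d} | OUT={a+d, d*d, d+f}
  B5: | IN={a+d, d*d, d+f} | OUT={}
  B6: | IN={} | OUT={}

Merge at B1: IN[B1] = OUT[B0] = {}
Applying B1's transfer function to that IN value gives OUT[B1] (row B1 above).

Answer: {d*d}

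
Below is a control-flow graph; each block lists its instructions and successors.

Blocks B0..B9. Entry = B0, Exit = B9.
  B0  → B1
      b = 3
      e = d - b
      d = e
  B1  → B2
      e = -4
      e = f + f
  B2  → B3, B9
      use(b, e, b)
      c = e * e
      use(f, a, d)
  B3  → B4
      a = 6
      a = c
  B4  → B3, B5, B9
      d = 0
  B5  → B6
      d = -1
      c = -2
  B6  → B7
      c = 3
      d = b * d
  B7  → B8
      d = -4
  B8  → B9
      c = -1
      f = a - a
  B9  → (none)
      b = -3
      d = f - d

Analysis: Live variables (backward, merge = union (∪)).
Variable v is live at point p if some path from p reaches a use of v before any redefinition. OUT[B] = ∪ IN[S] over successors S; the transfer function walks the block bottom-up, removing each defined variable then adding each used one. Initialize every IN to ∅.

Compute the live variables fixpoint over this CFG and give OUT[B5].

Answer: {a, b, d}

Working:
Fixpoint table:
  B0:  IN={a, d, f}  OUT={a, b, d, f}
  B1:  IN={a, b, d, f}  OUT={a, b, d, e, f}
  B2:  IN={a, b, d, e, f}  OUT={b, c, d, f}
  B3:  IN={b, c, f}  OUT={a, b, c, f}
  B4:  IN={a, b, c, f}  OUT={a, b, c, d, f}
  B5:  IN={a, b}  OUT={a, b, d}
  B6:  IN={a, b, d}  OUT={a}
  B7:  IN={a}  OUT={a, d}
  B8:  IN={a, d}  OUT={d, f}
  B9:  IN={d, f}  OUT={}

Merge at B5: OUT[B5] = IN[B6] = {a, b, d}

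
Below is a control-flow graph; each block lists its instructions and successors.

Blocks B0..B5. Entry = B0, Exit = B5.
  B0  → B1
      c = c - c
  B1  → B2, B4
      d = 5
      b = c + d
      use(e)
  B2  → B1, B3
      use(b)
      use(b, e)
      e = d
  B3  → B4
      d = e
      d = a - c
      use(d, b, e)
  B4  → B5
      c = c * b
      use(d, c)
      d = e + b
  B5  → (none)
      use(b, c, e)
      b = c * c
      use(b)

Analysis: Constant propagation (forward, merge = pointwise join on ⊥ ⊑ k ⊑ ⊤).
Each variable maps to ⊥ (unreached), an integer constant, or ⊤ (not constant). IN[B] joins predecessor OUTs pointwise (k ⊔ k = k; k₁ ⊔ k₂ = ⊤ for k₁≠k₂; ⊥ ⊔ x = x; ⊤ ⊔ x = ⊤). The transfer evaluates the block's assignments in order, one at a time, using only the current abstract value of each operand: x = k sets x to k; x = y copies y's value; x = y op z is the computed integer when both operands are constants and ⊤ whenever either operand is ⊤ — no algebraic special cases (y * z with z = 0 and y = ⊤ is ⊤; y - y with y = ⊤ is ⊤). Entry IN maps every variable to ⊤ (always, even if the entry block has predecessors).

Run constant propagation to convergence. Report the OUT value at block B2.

Answer: {a: ⊤, b: ⊤, c: ⊤, d: 5, e: 5, f: ⊤}

Working:
Converged values:
  B0: | IN=(all ⊤) | OUT=(all ⊤)
  B1: | IN=(all ⊤) | OUT={d:5; rest ⊤}
  B2: | IN={d:5; rest ⊤} | OUT={d:5, e:5; rest ⊤}
  B3: | IN={d:5, e:5; rest ⊤} | OUT={e:5; rest ⊤}
  B4: | IN=(all ⊤) | OUT=(all ⊤)
  B5: | IN=(all ⊤) | OUT=(all ⊤)

Merge at B2: IN[B2] = OUT[B1] = {a: ⊤, b: ⊤, c: ⊤, d: 5, e: ⊤, f: ⊤}
Applying B2's transfer function to that IN value gives OUT[B2] (row B2 above).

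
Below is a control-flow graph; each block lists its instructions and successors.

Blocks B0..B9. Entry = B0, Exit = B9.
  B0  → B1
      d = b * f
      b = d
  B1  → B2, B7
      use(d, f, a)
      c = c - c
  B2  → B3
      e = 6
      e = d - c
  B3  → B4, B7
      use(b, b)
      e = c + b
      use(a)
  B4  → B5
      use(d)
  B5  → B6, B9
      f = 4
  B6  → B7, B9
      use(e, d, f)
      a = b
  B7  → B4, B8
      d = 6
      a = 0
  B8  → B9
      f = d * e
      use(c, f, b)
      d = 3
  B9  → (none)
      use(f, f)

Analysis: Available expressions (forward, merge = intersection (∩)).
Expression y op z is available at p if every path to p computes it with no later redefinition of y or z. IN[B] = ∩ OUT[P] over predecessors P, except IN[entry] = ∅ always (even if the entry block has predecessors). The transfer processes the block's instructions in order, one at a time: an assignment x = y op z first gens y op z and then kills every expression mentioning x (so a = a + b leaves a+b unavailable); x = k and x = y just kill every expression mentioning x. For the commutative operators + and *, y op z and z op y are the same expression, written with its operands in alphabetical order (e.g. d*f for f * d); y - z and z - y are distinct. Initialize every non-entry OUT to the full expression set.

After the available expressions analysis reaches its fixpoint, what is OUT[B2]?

Answer: {d-c}

Derivation:
Per-block solution:
  B0:   IN={}   OUT={}
  B1:   IN={}   OUT={}
  B2:   IN={}   OUT={d-c}
  B3:   IN={d-c}   OUT={b+c, d-c}
  B4:   IN={}   OUT={}
  B5:   IN={}   OUT={}
  B6:   IN={}   OUT={}
  B7:   IN={}   OUT={}
  B8:   IN={}   OUT={}
  B9:   IN={}   OUT={}

Merge at B2: IN[B2] = OUT[B1] = {}
Applying B2's transfer function to that IN value gives OUT[B2] (row B2 above).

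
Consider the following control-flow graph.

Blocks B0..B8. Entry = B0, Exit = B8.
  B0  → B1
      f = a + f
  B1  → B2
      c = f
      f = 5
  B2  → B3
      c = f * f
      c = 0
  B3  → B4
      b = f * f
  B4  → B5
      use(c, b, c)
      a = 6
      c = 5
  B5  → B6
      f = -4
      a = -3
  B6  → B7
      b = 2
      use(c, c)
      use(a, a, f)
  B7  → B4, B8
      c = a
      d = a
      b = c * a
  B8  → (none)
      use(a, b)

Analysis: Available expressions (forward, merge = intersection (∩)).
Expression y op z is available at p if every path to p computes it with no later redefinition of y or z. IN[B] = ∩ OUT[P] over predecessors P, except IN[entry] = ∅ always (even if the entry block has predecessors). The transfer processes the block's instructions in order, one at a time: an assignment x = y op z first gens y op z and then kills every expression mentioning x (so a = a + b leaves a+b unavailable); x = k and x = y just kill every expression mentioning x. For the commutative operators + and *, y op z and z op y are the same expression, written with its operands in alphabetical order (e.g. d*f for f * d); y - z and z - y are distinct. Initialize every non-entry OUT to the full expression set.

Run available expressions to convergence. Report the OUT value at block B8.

Converged values:
  B0: | IN={} | OUT={}
  B1: | IN={} | OUT={}
  B2: | IN={} | OUT={f*f}
  B3: | IN={f*f} | OUT={f*f}
  B4: | IN={} | OUT={}
  B5: | IN={} | OUT={}
  B6: | IN={} | OUT={}
  B7: | IN={} | OUT={a*c}
  B8: | IN={a*c} | OUT={a*c}

Merge at B8: IN[B8] = OUT[B7] = {a*c}
Applying B8's transfer function to that IN value gives OUT[B8] (row B8 above).

Answer: {a*c}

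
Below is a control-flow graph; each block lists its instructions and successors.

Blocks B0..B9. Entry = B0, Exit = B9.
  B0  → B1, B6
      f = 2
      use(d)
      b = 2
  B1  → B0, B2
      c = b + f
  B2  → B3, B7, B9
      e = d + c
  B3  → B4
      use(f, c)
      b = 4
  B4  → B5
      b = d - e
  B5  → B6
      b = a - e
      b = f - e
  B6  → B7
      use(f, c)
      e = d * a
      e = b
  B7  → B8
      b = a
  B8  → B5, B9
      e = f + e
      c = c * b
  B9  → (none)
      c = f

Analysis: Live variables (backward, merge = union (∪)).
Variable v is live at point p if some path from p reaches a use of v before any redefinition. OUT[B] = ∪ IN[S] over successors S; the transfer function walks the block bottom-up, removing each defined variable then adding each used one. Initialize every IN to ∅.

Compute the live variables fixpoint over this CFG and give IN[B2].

Fixpoint table:
  B0:  IN={a, c, d}  OUT={a, b, c, d, f}
  B1:  IN={a, b, d, f}  OUT={a, c, d, f}
  B2:  IN={a, c, d, f}  OUT={a, c, d, e, f}
  B3:  IN={a, c, d, e, f}  OUT={a, c, d, e, f}
  B4:  IN={a, c, d, e, f}  OUT={a, c, d, e, f}
  B5:  IN={a, c, d, e, f}  OUT={a, b, c, d, f}
  B6:  IN={a, b, c, d, f}  OUT={a, c, d, e, f}
  B7:  IN={a, c, d, e, f}  OUT={a, b, c, d, e, f}
  B8:  IN={a, b, c, d, e, f}  OUT={a, c, d, e, f}
  B9:  IN={f}  OUT={}

Merge at B2: OUT[B2] = IN[B3] ⊔ IN[B7] ⊔ IN[B9] = {a, c, d, e, f}
Applying B2's transfer function to that OUT value gives IN[B2] (row B2 above).

Answer: {a, c, d, f}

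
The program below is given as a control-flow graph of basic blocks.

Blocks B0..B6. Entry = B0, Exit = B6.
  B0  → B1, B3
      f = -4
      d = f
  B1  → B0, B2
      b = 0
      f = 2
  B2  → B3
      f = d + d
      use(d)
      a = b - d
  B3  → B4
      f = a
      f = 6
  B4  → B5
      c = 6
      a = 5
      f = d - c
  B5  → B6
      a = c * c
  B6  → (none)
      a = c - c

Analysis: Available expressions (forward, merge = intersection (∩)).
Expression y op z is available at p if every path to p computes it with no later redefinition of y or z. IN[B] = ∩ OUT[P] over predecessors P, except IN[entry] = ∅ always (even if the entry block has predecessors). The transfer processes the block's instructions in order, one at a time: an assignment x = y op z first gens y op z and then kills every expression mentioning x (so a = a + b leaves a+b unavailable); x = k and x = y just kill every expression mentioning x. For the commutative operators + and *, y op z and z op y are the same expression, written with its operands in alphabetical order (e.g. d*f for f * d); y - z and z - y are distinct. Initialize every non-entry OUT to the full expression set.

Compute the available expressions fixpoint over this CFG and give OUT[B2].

Per-block solution:
  B0:  IN={}  OUT={}
  B1:  IN={}  OUT={}
  B2:  IN={}  OUT={b-d, d+d}
  B3:  IN={}  OUT={}
  B4:  IN={}  OUT={d-c}
  B5:  IN={d-c}  OUT={c*c, d-c}
  B6:  IN={c*c, d-c}  OUT={c*c, c-c, d-c}

Merge at B2: IN[B2] = OUT[B1] = {}
Applying B2's transfer function to that IN value gives OUT[B2] (row B2 above).

Answer: {b-d, d+d}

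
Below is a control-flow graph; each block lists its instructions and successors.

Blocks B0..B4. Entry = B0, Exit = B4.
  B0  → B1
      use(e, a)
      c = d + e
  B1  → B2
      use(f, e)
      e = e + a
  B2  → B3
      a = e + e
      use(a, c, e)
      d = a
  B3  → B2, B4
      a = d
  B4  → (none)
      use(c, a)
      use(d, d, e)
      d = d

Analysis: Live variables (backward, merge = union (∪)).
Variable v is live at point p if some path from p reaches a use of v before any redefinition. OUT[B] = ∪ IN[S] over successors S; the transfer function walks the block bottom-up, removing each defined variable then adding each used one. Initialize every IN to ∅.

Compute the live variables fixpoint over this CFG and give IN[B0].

Per-block solution:
  B0: | IN={a, d, e, f} | OUT={a, c, e, f}
  B1: | IN={a, c, e, f} | OUT={c, e}
  B2: | IN={c, e} | OUT={c, d, e}
  B3: | IN={c, d, e} | OUT={a, c, d, e}
  B4: | IN={a, c, d, e} | OUT={}

Merge at B0: OUT[B0] = IN[B1] = {a, c, e, f}
Applying B0's transfer function to that OUT value gives IN[B0] (row B0 above).

Answer: {a, d, e, f}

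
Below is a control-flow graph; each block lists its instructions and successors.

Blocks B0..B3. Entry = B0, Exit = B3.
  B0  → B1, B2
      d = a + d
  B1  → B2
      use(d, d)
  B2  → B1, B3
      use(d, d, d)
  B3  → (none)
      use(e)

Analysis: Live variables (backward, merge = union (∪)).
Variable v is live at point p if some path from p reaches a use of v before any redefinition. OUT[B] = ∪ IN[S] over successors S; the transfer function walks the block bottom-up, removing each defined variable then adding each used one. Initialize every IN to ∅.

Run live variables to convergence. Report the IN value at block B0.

Answer: {a, d, e}

Working:
Fixpoint table:
  B0: | IN={a, d, e} | OUT={d, e}
  B1: | IN={d, e} | OUT={d, e}
  B2: | IN={d, e} | OUT={d, e}
  B3: | IN={e} | OUT={}

Merge at B0: OUT[B0] = IN[B1] ⊔ IN[B2] = {d, e}
Applying B0's transfer function to that OUT value gives IN[B0] (row B0 above).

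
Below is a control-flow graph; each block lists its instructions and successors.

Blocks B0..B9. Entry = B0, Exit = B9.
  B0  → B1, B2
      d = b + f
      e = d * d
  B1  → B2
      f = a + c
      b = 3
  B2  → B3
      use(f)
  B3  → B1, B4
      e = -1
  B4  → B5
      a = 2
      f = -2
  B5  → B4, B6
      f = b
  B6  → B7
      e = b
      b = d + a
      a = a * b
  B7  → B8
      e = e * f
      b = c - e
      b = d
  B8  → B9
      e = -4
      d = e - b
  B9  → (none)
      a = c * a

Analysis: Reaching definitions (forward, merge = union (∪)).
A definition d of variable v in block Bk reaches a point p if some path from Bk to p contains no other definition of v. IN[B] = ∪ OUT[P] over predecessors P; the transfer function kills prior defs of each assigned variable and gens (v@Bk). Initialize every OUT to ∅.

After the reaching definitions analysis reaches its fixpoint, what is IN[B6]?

Fixpoint table:
  B0:  IN={}  OUT={d@B0, e@B0}
  B1:  IN={b@B1, d@B0, e@B0, e@B3, f@B1}  OUT={b@B1, d@B0, e@B0, e@B3, f@B1}
  B2:  IN={b@B1, d@B0, e@B0, e@B3, f@B1}  OUT={b@B1, d@B0, e@B0, e@B3, f@B1}
  B3:  IN={b@B1, d@B0, e@B0, e@B3, f@B1}  OUT={b@B1, d@B0, e@B3, f@B1}
  B4:  IN={a@B4, b@B1, d@B0, e@B3, f@B1, f@B5}  OUT={a@B4, b@B1, d@B0, e@B3, f@B4}
  B5:  IN={a@B4, b@B1, d@B0, e@B3, f@B4}  OUT={a@B4, b@B1, d@B0, e@B3, f@B5}
  B6:  IN={a@B4, b@B1, d@B0, e@B3, f@B5}  OUT={a@B6, b@B6, d@B0, e@B6, f@B5}
  B7:  IN={a@B6, b@B6, d@B0, e@B6, f@B5}  OUT={a@B6, b@B7, d@B0, e@B7, f@B5}
  B8:  IN={a@B6, b@B7, d@B0, e@B7, f@B5}  OUT={a@B6, b@B7, d@B8, e@B8, f@B5}
  B9:  IN={a@B6, b@B7, d@B8, e@B8, f@B5}  OUT={a@B9, b@B7, d@B8, e@B8, f@B5}

Merge at B6: IN[B6] = OUT[B5] = {a@B4, b@B1, d@B0, e@B3, f@B5}

Answer: {a@B4, b@B1, d@B0, e@B3, f@B5}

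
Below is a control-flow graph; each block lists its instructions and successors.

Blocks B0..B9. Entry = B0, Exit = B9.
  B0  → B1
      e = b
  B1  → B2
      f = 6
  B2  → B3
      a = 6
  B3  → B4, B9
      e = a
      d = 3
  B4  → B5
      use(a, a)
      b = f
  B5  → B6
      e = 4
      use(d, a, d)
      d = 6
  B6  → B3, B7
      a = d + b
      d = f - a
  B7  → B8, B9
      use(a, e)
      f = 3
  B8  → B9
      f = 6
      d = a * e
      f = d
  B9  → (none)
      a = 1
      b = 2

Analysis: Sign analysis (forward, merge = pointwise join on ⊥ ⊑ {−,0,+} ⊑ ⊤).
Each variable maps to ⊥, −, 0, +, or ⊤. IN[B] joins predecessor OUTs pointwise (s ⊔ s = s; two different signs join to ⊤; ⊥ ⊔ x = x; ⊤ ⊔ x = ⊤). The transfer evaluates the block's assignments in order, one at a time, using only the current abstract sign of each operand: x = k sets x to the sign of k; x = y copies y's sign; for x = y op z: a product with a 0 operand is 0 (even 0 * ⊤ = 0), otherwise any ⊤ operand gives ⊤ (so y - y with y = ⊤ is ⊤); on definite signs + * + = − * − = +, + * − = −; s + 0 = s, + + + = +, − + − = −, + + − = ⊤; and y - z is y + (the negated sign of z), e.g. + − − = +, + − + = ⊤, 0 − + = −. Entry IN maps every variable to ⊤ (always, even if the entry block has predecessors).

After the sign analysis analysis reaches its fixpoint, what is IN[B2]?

Converged values:
  B0:  IN=(all ⊤)  OUT=(all ⊤)
  B1:  IN=(all ⊤)  OUT={f:+; rest ⊤}
  B2:  IN={f:+; rest ⊤}  OUT={a:+, f:+; rest ⊤}
  B3:  IN={a:+, f:+; rest ⊤}  OUT={a:+, d:+, e:+, f:+; rest ⊤}
  B4:  IN={a:+, d:+, e:+, f:+; rest ⊤}  OUT={a:+, b:+, d:+, e:+, f:+; rest ⊤}
  B5:  IN={a:+, b:+, d:+, e:+, f:+; rest ⊤}  OUT={a:+, b:+, d:+, e:+, f:+; rest ⊤}
  B6:  IN={a:+, b:+, d:+, e:+, f:+; rest ⊤}  OUT={a:+, b:+, e:+, f:+; rest ⊤}
  B7:  IN={a:+, b:+, e:+, f:+; rest ⊤}  OUT={a:+, b:+, e:+, f:+; rest ⊤}
  B8:  IN={a:+, b:+, e:+, f:+; rest ⊤}  OUT={a:+, b:+, d:+, e:+, f:+; rest ⊤}
  B9:  IN={a:+, e:+, f:+; rest ⊤}  OUT={a:+, b:+, e:+, f:+; rest ⊤}

Merge at B2: IN[B2] = OUT[B1] = {a: ⊤, b: ⊤, c: ⊤, d: ⊤, e: ⊤, f: +}

Answer: {a: ⊤, b: ⊤, c: ⊤, d: ⊤, e: ⊤, f: +}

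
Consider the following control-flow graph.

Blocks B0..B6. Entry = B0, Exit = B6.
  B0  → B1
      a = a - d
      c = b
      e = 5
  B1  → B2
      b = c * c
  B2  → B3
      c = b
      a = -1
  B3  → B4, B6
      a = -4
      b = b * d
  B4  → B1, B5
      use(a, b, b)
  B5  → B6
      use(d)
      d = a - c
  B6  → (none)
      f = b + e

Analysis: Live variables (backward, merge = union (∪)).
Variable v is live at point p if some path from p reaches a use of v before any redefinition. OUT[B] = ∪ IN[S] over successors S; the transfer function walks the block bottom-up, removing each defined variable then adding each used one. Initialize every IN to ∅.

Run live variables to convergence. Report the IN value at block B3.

Answer: {b, c, d, e}

Working:
Converged values:
  B0:  IN={a, b, d}  OUT={c, d, e}
  B1:  IN={c, d, e}  OUT={b, d, e}
  B2:  IN={b, d, e}  OUT={b, c, d, e}
  B3:  IN={b, c, d, e}  OUT={a, b, c, d, e}
  B4:  IN={a, b, c, d, e}  OUT={a, b, c, d, e}
  B5:  IN={a, b, c, d, e}  OUT={b, e}
  B6:  IN={b, e}  OUT={}

Merge at B3: OUT[B3] = IN[B4] ⊔ IN[B6] = {a, b, c, d, e}
Applying B3's transfer function to that OUT value gives IN[B3] (row B3 above).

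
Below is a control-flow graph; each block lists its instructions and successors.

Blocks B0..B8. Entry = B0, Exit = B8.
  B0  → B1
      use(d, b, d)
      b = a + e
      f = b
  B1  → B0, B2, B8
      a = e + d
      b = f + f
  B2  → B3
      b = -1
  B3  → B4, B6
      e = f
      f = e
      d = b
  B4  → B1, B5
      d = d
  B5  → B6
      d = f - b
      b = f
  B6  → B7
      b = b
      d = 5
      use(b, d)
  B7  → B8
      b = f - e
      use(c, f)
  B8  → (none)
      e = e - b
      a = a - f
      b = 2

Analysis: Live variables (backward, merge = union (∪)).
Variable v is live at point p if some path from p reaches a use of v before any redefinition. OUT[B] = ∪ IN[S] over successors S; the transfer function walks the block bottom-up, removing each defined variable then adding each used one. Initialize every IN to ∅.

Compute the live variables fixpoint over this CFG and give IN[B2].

Per-block solution:
  B0:   IN={a, b, c, d, e}   OUT={c, d, e, f}
  B1:   IN={c, d, e, f}   OUT={a, b, c, d, e, f}
  B2:   IN={a, c, f}   OUT={a, b, c, f}
  B3:   IN={a, b, c, f}   OUT={a, b, c, d, e, f}
  B4:   IN={a, b, c, d, e, f}   OUT={a, b, c, d, e, f}
  B5:   IN={a, b, c, e, f}   OUT={a, b, c, e, f}
  B6:   IN={a, b, c, e, f}   OUT={a, c, e, f}
  B7:   IN={a, c, e, f}   OUT={a, b, e, f}
  B8:   IN={a, b, e, f}   OUT={}

Merge at B2: OUT[B2] = IN[B3] = {a, b, c, f}
Applying B2's transfer function to that OUT value gives IN[B2] (row B2 above).

Answer: {a, c, f}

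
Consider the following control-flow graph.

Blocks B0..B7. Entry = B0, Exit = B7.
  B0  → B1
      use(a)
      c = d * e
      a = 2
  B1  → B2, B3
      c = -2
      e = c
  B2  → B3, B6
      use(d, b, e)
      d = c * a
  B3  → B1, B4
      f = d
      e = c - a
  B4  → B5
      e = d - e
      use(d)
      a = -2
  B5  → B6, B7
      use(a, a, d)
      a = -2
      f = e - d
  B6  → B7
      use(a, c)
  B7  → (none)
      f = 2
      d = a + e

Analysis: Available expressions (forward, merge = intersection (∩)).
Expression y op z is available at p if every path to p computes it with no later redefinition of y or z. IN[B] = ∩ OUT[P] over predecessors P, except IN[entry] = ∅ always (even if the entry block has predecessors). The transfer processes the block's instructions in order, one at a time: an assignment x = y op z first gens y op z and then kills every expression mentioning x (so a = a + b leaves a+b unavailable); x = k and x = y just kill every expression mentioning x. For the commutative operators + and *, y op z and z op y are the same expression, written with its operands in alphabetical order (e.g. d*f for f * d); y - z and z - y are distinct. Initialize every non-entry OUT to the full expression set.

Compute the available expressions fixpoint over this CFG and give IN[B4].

Answer: {c-a}

Trace:
Fixpoint table:
  B0:  IN={}  OUT={d*e}
  B1:  IN={}  OUT={}
  B2:  IN={}  OUT={a*c}
  B3:  IN={}  OUT={c-a}
  B4:  IN={c-a}  OUT={}
  B5:  IN={}  OUT={e-d}
  B6:  IN={}  OUT={}
  B7:  IN={}  OUT={a+e}

Merge at B4: IN[B4] = OUT[B3] = {c-a}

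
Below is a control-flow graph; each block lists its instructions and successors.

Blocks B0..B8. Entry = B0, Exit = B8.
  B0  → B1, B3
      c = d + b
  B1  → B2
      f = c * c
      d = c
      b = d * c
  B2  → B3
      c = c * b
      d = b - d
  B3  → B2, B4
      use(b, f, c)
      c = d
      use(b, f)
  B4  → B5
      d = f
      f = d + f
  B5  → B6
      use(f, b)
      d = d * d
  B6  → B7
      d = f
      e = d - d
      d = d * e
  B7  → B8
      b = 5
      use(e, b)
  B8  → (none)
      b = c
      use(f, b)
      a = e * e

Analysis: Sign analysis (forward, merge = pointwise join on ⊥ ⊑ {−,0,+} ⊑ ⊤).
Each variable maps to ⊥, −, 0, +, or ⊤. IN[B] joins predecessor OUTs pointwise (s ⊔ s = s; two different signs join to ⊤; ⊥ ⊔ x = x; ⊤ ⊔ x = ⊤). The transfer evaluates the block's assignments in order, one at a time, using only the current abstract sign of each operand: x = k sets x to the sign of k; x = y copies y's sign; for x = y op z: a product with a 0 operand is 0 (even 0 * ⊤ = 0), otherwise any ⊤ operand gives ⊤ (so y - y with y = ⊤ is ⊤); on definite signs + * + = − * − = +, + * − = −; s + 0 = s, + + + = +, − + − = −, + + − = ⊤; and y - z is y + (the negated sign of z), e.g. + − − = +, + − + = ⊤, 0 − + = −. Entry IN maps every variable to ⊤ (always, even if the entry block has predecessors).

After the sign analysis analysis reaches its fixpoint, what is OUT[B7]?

Converged values:
  B0:   IN=(all ⊤)   OUT=(all ⊤)
  B1:   IN=(all ⊤)   OUT=(all ⊤)
  B2:   IN=(all ⊤)   OUT=(all ⊤)
  B3:   IN=(all ⊤)   OUT=(all ⊤)
  B4:   IN=(all ⊤)   OUT=(all ⊤)
  B5:   IN=(all ⊤)   OUT=(all ⊤)
  B6:   IN=(all ⊤)   OUT=(all ⊤)
  B7:   IN=(all ⊤)   OUT={b:+; rest ⊤}
  B8:   IN={b:+; rest ⊤}   OUT=(all ⊤)

Merge at B7: IN[B7] = OUT[B6] = {a: ⊤, b: ⊤, c: ⊤, d: ⊤, e: ⊤, f: ⊤}
Applying B7's transfer function to that IN value gives OUT[B7] (row B7 above).

Answer: {a: ⊤, b: +, c: ⊤, d: ⊤, e: ⊤, f: ⊤}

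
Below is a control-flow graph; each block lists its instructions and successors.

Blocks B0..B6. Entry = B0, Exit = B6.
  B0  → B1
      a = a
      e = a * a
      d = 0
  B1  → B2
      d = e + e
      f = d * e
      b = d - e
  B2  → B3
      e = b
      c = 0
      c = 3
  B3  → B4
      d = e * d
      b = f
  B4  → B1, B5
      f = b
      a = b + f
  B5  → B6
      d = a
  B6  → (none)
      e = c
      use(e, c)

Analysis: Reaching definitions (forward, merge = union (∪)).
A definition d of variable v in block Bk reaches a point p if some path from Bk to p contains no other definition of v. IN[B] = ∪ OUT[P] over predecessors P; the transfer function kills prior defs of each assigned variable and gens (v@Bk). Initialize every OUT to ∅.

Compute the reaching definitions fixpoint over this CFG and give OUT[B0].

Answer: {a@B0, d@B0, e@B0}

Working:
Fixpoint table:
  B0: | IN={} | OUT={a@B0, d@B0, e@B0}
  B1: | IN={a@B0, a@B4, b@B3, c@B2, d@B0, d@B3, e@B0, e@B2, f@B4} | OUT={a@B0, a@B4, b@B1, c@B2, d@B1, e@B0, e@B2, f@B1}
  B2: | IN={a@B0, a@B4, b@B1, c@B2, d@B1, e@B0, e@B2, f@B1} | OUT={a@B0, a@B4, b@B1, c@B2, d@B1, e@B2, f@B1}
  B3: | IN={a@B0, a@B4, b@B1, c@B2, d@B1, e@B2, f@B1} | OUT={a@B0, a@B4, b@B3, c@B2, d@B3, e@B2, f@B1}
  B4: | IN={a@B0, a@B4, b@B3, c@B2, d@B3, e@B2, f@B1} | OUT={a@B4, b@B3, c@B2, d@B3, e@B2, f@B4}
  B5: | IN={a@B4, b@B3, c@B2, d@B3, e@B2, f@B4} | OUT={a@B4, b@B3, c@B2, d@B5, e@B2, f@B4}
  B6: | IN={a@B4, b@B3, c@B2, d@B5, e@B2, f@B4} | OUT={a@B4, b@B3, c@B2, d@B5, e@B6, f@B4}

B0 is the boundary node: IN[B0] = {}
Applying B0's transfer function to that IN value gives OUT[B0] (row B0 above).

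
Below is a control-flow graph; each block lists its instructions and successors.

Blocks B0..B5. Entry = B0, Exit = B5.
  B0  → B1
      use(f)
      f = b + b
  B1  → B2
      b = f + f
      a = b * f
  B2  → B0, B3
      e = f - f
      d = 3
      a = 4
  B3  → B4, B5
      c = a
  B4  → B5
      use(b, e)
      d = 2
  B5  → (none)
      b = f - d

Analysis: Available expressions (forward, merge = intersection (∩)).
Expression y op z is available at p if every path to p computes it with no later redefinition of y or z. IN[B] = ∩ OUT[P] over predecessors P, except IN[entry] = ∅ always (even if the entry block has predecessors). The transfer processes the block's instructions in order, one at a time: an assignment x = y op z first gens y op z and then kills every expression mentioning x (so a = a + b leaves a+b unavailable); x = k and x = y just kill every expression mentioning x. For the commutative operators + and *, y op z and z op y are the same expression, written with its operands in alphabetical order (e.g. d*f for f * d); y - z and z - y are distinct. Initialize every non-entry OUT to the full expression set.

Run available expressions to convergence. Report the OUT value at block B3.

Answer: {b*f, f+f, f-f}

Trace:
Converged values:
  B0:   IN={}   OUT={b+b}
  B1:   IN={b+b}   OUT={b*f, f+f}
  B2:   IN={b*f, f+f}   OUT={b*f, f+f, f-f}
  B3:   IN={b*f, f+f, f-f}   OUT={b*f, f+f, f-f}
  B4:   IN={b*f, f+f, f-f}   OUT={b*f, f+f, f-f}
  B5:   IN={b*f, f+f, f-f}   OUT={f+f, f-d, f-f}

Merge at B3: IN[B3] = OUT[B2] = {b*f, f+f, f-f}
Applying B3's transfer function to that IN value gives OUT[B3] (row B3 above).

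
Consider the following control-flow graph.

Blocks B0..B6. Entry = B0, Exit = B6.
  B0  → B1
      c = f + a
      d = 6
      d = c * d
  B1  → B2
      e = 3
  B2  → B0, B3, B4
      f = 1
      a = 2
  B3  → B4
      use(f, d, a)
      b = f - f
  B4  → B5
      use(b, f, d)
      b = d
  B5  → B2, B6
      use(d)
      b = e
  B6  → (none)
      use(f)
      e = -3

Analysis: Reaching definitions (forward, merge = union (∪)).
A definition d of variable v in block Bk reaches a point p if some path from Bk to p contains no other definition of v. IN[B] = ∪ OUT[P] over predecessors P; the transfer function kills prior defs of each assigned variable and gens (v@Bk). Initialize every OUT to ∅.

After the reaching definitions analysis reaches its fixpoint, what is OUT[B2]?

Answer: {a@B2, b@B5, c@B0, d@B0, e@B1, f@B2}

Working:
Converged values:
  B0: | IN={a@B2, b@B5, c@B0, d@B0, e@B1, f@B2} | OUT={a@B2, b@B5, c@B0, d@B0, e@B1, f@B2}
  B1: | IN={a@B2, b@B5, c@B0, d@B0, e@B1, f@B2} | OUT={a@B2, b@B5, c@B0, d@B0, e@B1, f@B2}
  B2: | IN={a@B2, b@B5, c@B0, d@B0, e@B1, f@B2} | OUT={a@B2, b@B5, c@B0, d@B0, e@B1, f@B2}
  B3: | IN={a@B2, b@B5, c@B0, d@B0, e@B1, f@B2} | OUT={a@B2, b@B3, c@B0, d@B0, e@B1, f@B2}
  B4: | IN={a@B2, b@B3, b@B5, c@B0, d@B0, e@B1, f@B2} | OUT={a@B2, b@B4, c@B0, d@B0, e@B1, f@B2}
  B5: | IN={a@B2, b@B4, c@B0, d@B0, e@B1, f@B2} | OUT={a@B2, b@B5, c@B0, d@B0, e@B1, f@B2}
  B6: | IN={a@B2, b@B5, c@B0, d@B0, e@B1, f@B2} | OUT={a@B2, b@B5, c@B0, d@B0, e@B6, f@B2}

Merge at B2: IN[B2] = OUT[B1] ⊔ OUT[B5] = {a@B2, b@B5, c@B0, d@B0, e@B1, f@B2}
Applying B2's transfer function to that IN value gives OUT[B2] (row B2 above).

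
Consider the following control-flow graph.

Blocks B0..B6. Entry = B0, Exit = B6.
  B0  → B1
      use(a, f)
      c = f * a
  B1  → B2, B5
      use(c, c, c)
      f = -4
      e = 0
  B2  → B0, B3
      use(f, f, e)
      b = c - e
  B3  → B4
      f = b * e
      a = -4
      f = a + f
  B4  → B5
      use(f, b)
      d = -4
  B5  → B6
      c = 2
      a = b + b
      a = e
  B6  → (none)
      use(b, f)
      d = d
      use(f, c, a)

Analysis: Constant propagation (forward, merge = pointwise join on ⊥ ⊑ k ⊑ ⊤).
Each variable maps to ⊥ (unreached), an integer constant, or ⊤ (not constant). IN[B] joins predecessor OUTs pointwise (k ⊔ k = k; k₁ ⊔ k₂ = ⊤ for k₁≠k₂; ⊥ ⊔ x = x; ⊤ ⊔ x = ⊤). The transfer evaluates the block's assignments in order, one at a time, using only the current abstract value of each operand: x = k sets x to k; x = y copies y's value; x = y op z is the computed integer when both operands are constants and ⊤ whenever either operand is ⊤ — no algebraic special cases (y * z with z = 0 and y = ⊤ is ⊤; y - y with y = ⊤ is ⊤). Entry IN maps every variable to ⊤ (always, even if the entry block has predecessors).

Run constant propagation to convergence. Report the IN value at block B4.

Answer: {a: -4, b: ⊤, c: ⊤, d: ⊤, e: 0, f: ⊤}

Trace:
Converged values:
  B0: | IN=(all ⊤) | OUT=(all ⊤)
  B1: | IN=(all ⊤) | OUT={e:0, f:-4; rest ⊤}
  B2: | IN={e:0, f:-4; rest ⊤} | OUT={e:0, f:-4; rest ⊤}
  B3: | IN={e:0, f:-4; rest ⊤} | OUT={a:-4, e:0; rest ⊤}
  B4: | IN={a:-4, e:0; rest ⊤} | OUT={a:-4, d:-4, e:0; rest ⊤}
  B5: | IN={e:0; rest ⊤} | OUT={a:0, c:2, e:0; rest ⊤}
  B6: | IN={a:0, c:2, e:0; rest ⊤} | OUT={a:0, c:2, e:0; rest ⊤}

Merge at B4: IN[B4] = OUT[B3] = {a: -4, b: ⊤, c: ⊤, d: ⊤, e: 0, f: ⊤}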